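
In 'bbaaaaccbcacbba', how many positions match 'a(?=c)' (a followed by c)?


Lookahead 'a(?=c)' matches 'a' only when followed by 'c'.
String: 'bbaaaaccbcacbba'
Checking each position where char is 'a':
  pos 2: 'a' -> no (next='a')
  pos 3: 'a' -> no (next='a')
  pos 4: 'a' -> no (next='a')
  pos 5: 'a' -> MATCH (next='c')
  pos 10: 'a' -> MATCH (next='c')
Matching positions: [5, 10]
Count: 2

2


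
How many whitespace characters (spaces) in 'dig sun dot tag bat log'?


\s matches whitespace characters (spaces, tabs, etc.).
Text: 'dig sun dot tag bat log'
This text has 6 words separated by spaces.
Number of spaces = number of words - 1 = 6 - 1 = 5

5


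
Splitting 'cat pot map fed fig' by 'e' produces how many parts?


Splitting by 'e' breaks the string at each occurrence of the separator.
Text: 'cat pot map fed fig'
Parts after split:
  Part 1: 'cat pot map f'
  Part 2: 'd fig'
Total parts: 2

2


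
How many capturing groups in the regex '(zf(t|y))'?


To count capturing groups, count each '(' that starts a group.
Pattern: '(zf(t|y))'
Walking through the pattern:
  Position 0: '(' -> group #1
  Position 3: '(' -> group #2
Total capturing groups: 2

2


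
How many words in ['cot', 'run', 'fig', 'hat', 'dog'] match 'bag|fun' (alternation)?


Alternation 'bag|fun' matches either 'bag' or 'fun'.
Checking each word:
  'cot' -> no
  'run' -> no
  'fig' -> no
  'hat' -> no
  'dog' -> no
Matches: []
Count: 0

0


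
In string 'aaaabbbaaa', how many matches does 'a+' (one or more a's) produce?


Pattern 'a+' matches one or more consecutive a's.
String: 'aaaabbbaaa'
Scanning for runs of a:
  Match 1: 'aaaa' (length 4)
  Match 2: 'aaa' (length 3)
Total matches: 2

2


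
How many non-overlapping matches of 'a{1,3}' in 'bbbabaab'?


Pattern 'a{1,3}' matches between 1 and 3 consecutive a's (greedy).
String: 'bbbabaab'
Finding runs of a's and applying greedy matching:
  Run at pos 3: 'a' (length 1)
  Run at pos 5: 'aa' (length 2)
Matches: ['a', 'aa']
Count: 2

2


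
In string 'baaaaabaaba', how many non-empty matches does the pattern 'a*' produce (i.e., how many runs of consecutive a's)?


Pattern 'a*' matches zero or more a's. We want non-empty runs of consecutive a's.
String: 'baaaaabaaba'
Walking through the string to find runs of a's:
  Run 1: positions 1-5 -> 'aaaaa'
  Run 2: positions 7-8 -> 'aa'
  Run 3: positions 10-10 -> 'a'
Non-empty runs found: ['aaaaa', 'aa', 'a']
Count: 3

3


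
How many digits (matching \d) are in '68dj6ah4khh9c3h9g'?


\d matches any digit 0-9.
Scanning '68dj6ah4khh9c3h9g':
  pos 0: '6' -> DIGIT
  pos 1: '8' -> DIGIT
  pos 4: '6' -> DIGIT
  pos 7: '4' -> DIGIT
  pos 11: '9' -> DIGIT
  pos 13: '3' -> DIGIT
  pos 15: '9' -> DIGIT
Digits found: ['6', '8', '6', '4', '9', '3', '9']
Total: 7

7


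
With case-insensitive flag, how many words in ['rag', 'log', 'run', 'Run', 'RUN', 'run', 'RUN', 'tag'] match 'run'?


Case-insensitive matching: compare each word's lowercase form to 'run'.
  'rag' -> lower='rag' -> no
  'log' -> lower='log' -> no
  'run' -> lower='run' -> MATCH
  'Run' -> lower='run' -> MATCH
  'RUN' -> lower='run' -> MATCH
  'run' -> lower='run' -> MATCH
  'RUN' -> lower='run' -> MATCH
  'tag' -> lower='tag' -> no
Matches: ['run', 'Run', 'RUN', 'run', 'RUN']
Count: 5

5


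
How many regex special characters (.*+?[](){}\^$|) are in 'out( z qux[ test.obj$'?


Regex special characters are: . * + ? [ ] ( ) { } \ ^ $ |
Scanning 'out( z qux[ test.obj$':
  pos 3: '(' -> SPECIAL
  pos 10: '[' -> SPECIAL
  pos 16: '.' -> SPECIAL
  pos 20: '$' -> SPECIAL
Special chars found: ['(', '[', '.', '$']
Total: 4

4


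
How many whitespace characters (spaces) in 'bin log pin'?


\s matches whitespace characters (spaces, tabs, etc.).
Text: 'bin log pin'
This text has 3 words separated by spaces.
Number of spaces = number of words - 1 = 3 - 1 = 2

2


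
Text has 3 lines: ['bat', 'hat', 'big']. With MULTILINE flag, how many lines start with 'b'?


With MULTILINE flag, ^ matches the start of each line.
Lines: ['bat', 'hat', 'big']
Checking which lines start with 'b':
  Line 1: 'bat' -> MATCH
  Line 2: 'hat' -> no
  Line 3: 'big' -> MATCH
Matching lines: ['bat', 'big']
Count: 2

2


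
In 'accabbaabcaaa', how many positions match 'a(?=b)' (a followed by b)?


Lookahead 'a(?=b)' matches 'a' only when followed by 'b'.
String: 'accabbaabcaaa'
Checking each position where char is 'a':
  pos 0: 'a' -> no (next='c')
  pos 3: 'a' -> MATCH (next='b')
  pos 6: 'a' -> no (next='a')
  pos 7: 'a' -> MATCH (next='b')
  pos 10: 'a' -> no (next='a')
  pos 11: 'a' -> no (next='a')
Matching positions: [3, 7]
Count: 2

2


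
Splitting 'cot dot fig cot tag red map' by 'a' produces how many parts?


Splitting by 'a' breaks the string at each occurrence of the separator.
Text: 'cot dot fig cot tag red map'
Parts after split:
  Part 1: 'cot dot fig cot t'
  Part 2: 'g red m'
  Part 3: 'p'
Total parts: 3

3


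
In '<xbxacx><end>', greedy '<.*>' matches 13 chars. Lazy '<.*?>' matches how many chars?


Greedy '<.*>' tries to match as MUCH as possible.
Lazy '<.*?>' tries to match as LITTLE as possible.

String: '<xbxacx><end>'
Greedy '<.*>' starts at first '<' and extends to the LAST '>': '<xbxacx><end>' (13 chars)
Lazy '<.*?>' starts at first '<' and stops at the FIRST '>': '<xbxacx>' (8 chars)

8


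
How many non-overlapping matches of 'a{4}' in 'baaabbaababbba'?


Pattern 'a{4}' matches exactly 4 consecutive a's (greedy, non-overlapping).
String: 'baaabbaababbba'
Scanning for runs of a's:
  Run at pos 1: 'aaa' (length 3) -> 0 match(es)
  Run at pos 6: 'aa' (length 2) -> 0 match(es)
  Run at pos 9: 'a' (length 1) -> 0 match(es)
  Run at pos 13: 'a' (length 1) -> 0 match(es)
Matches found: []
Total: 0

0


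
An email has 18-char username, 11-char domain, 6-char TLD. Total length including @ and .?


An email address has format: username@domain.tld
Username length: 18
'@' character: 1
Domain length: 11
'.' character: 1
TLD length: 6
Total = 18 + 1 + 11 + 1 + 6 = 37

37


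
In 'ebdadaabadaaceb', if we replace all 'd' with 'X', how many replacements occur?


re.sub('d', 'X', text) replaces every occurrence of 'd' with 'X'.
Text: 'ebdadaabadaaceb'
Scanning for 'd':
  pos 2: 'd' -> replacement #1
  pos 4: 'd' -> replacement #2
  pos 9: 'd' -> replacement #3
Total replacements: 3

3


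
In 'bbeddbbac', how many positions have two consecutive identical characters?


Looking for consecutive identical characters in 'bbeddbbac':
  pos 0-1: 'b' vs 'b' -> MATCH ('bb')
  pos 1-2: 'b' vs 'e' -> different
  pos 2-3: 'e' vs 'd' -> different
  pos 3-4: 'd' vs 'd' -> MATCH ('dd')
  pos 4-5: 'd' vs 'b' -> different
  pos 5-6: 'b' vs 'b' -> MATCH ('bb')
  pos 6-7: 'b' vs 'a' -> different
  pos 7-8: 'a' vs 'c' -> different
Consecutive identical pairs: ['bb', 'dd', 'bb']
Count: 3

3


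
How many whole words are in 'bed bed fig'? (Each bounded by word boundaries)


Word boundaries (\b) mark the start/end of each word.
Text: 'bed bed fig'
Splitting by whitespace:
  Word 1: 'bed'
  Word 2: 'bed'
  Word 3: 'fig'
Total whole words: 3

3


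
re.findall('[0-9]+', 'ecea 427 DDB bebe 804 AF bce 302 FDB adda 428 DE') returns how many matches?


Pattern '[0-9]+' finds one or more digits.
Text: 'ecea 427 DDB bebe 804 AF bce 302 FDB adda 428 DE'
Scanning for matches:
  Match 1: '427'
  Match 2: '804'
  Match 3: '302'
  Match 4: '428'
Total matches: 4

4


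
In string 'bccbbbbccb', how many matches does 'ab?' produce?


Pattern 'ab?' matches 'a' optionally followed by 'b'.
String: 'bccbbbbccb'
Scanning left to right for 'a' then checking next char:
Total matches: 0

0


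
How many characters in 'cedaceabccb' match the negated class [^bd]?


Negated class [^bd] matches any char NOT in {b, d}
Scanning 'cedaceabccb':
  pos 0: 'c' -> MATCH
  pos 1: 'e' -> MATCH
  pos 2: 'd' -> no (excluded)
  pos 3: 'a' -> MATCH
  pos 4: 'c' -> MATCH
  pos 5: 'e' -> MATCH
  pos 6: 'a' -> MATCH
  pos 7: 'b' -> no (excluded)
  pos 8: 'c' -> MATCH
  pos 9: 'c' -> MATCH
  pos 10: 'b' -> no (excluded)
Total matches: 8

8


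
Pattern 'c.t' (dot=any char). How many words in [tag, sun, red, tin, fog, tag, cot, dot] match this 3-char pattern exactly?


Pattern 'c.t' means: starts with 'c', any single char, ends with 't'.
Checking each word (must be exactly 3 chars):
  'tag' (len=3): no
  'sun' (len=3): no
  'red' (len=3): no
  'tin' (len=3): no
  'fog' (len=3): no
  'tag' (len=3): no
  'cot' (len=3): MATCH
  'dot' (len=3): no
Matching words: ['cot']
Total: 1

1


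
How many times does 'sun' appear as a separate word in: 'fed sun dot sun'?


Scanning each word for exact match 'sun':
  Word 1: 'fed' -> no
  Word 2: 'sun' -> MATCH
  Word 3: 'dot' -> no
  Word 4: 'sun' -> MATCH
Total matches: 2

2


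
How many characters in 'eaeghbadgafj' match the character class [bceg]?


Character class [bceg] matches any of: {b, c, e, g}
Scanning string 'eaeghbadgafj' character by character:
  pos 0: 'e' -> MATCH
  pos 1: 'a' -> no
  pos 2: 'e' -> MATCH
  pos 3: 'g' -> MATCH
  pos 4: 'h' -> no
  pos 5: 'b' -> MATCH
  pos 6: 'a' -> no
  pos 7: 'd' -> no
  pos 8: 'g' -> MATCH
  pos 9: 'a' -> no
  pos 10: 'f' -> no
  pos 11: 'j' -> no
Total matches: 5

5


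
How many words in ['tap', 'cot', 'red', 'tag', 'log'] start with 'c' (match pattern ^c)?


Pattern ^c anchors to start of word. Check which words begin with 'c':
  'tap' -> no
  'cot' -> MATCH (starts with 'c')
  'red' -> no
  'tag' -> no
  'log' -> no
Matching words: ['cot']
Count: 1

1


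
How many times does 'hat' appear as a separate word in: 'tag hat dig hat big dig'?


Scanning each word for exact match 'hat':
  Word 1: 'tag' -> no
  Word 2: 'hat' -> MATCH
  Word 3: 'dig' -> no
  Word 4: 'hat' -> MATCH
  Word 5: 'big' -> no
  Word 6: 'dig' -> no
Total matches: 2

2


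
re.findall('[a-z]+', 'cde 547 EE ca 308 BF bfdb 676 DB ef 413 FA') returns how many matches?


Pattern '[a-z]+' finds one or more lowercase letters.
Text: 'cde 547 EE ca 308 BF bfdb 676 DB ef 413 FA'
Scanning for matches:
  Match 1: 'cde'
  Match 2: 'ca'
  Match 3: 'bfdb'
  Match 4: 'ef'
Total matches: 4

4


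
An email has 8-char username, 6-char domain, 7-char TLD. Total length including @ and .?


An email address has format: username@domain.tld
Username length: 8
'@' character: 1
Domain length: 6
'.' character: 1
TLD length: 7
Total = 8 + 1 + 6 + 1 + 7 = 23

23


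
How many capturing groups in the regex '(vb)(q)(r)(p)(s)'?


To count capturing groups, count each '(' that starts a group.
Pattern: '(vb)(q)(r)(p)(s)'
Walking through the pattern:
  Position 0: '(' -> group #1
  Position 4: '(' -> group #2
  Position 7: '(' -> group #3
  Position 10: '(' -> group #4
  Position 13: '(' -> group #5
Total capturing groups: 5

5


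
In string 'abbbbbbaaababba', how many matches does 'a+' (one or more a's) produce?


Pattern 'a+' matches one or more consecutive a's.
String: 'abbbbbbaaababba'
Scanning for runs of a:
  Match 1: 'a' (length 1)
  Match 2: 'aaa' (length 3)
  Match 3: 'a' (length 1)
  Match 4: 'a' (length 1)
Total matches: 4

4


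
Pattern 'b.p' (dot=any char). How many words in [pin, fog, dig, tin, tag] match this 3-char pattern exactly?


Pattern 'b.p' means: starts with 'b', any single char, ends with 'p'.
Checking each word (must be exactly 3 chars):
  'pin' (len=3): no
  'fog' (len=3): no
  'dig' (len=3): no
  'tin' (len=3): no
  'tag' (len=3): no
Matching words: []
Total: 0

0


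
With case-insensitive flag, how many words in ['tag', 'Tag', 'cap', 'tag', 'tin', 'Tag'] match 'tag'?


Case-insensitive matching: compare each word's lowercase form to 'tag'.
  'tag' -> lower='tag' -> MATCH
  'Tag' -> lower='tag' -> MATCH
  'cap' -> lower='cap' -> no
  'tag' -> lower='tag' -> MATCH
  'tin' -> lower='tin' -> no
  'Tag' -> lower='tag' -> MATCH
Matches: ['tag', 'Tag', 'tag', 'Tag']
Count: 4

4


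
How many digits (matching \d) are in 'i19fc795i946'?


\d matches any digit 0-9.
Scanning 'i19fc795i946':
  pos 1: '1' -> DIGIT
  pos 2: '9' -> DIGIT
  pos 5: '7' -> DIGIT
  pos 6: '9' -> DIGIT
  pos 7: '5' -> DIGIT
  pos 9: '9' -> DIGIT
  pos 10: '4' -> DIGIT
  pos 11: '6' -> DIGIT
Digits found: ['1', '9', '7', '9', '5', '9', '4', '6']
Total: 8

8


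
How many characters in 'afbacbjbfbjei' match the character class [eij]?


Character class [eij] matches any of: {e, i, j}
Scanning string 'afbacbjbfbjei' character by character:
  pos 0: 'a' -> no
  pos 1: 'f' -> no
  pos 2: 'b' -> no
  pos 3: 'a' -> no
  pos 4: 'c' -> no
  pos 5: 'b' -> no
  pos 6: 'j' -> MATCH
  pos 7: 'b' -> no
  pos 8: 'f' -> no
  pos 9: 'b' -> no
  pos 10: 'j' -> MATCH
  pos 11: 'e' -> MATCH
  pos 12: 'i' -> MATCH
Total matches: 4

4


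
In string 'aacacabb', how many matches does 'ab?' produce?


Pattern 'ab?' matches 'a' optionally followed by 'b'.
String: 'aacacabb'
Scanning left to right for 'a' then checking next char:
  Match 1: 'a' (a not followed by b)
  Match 2: 'a' (a not followed by b)
  Match 3: 'a' (a not followed by b)
  Match 4: 'ab' (a followed by b)
Total matches: 4

4


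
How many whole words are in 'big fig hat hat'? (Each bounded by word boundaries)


Word boundaries (\b) mark the start/end of each word.
Text: 'big fig hat hat'
Splitting by whitespace:
  Word 1: 'big'
  Word 2: 'fig'
  Word 3: 'hat'
  Word 4: 'hat'
Total whole words: 4

4


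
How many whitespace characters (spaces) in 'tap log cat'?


\s matches whitespace characters (spaces, tabs, etc.).
Text: 'tap log cat'
This text has 3 words separated by spaces.
Number of spaces = number of words - 1 = 3 - 1 = 2

2


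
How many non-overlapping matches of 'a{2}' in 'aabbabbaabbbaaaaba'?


Pattern 'a{2}' matches exactly 2 consecutive a's (greedy, non-overlapping).
String: 'aabbabbaabbbaaaaba'
Scanning for runs of a's:
  Run at pos 0: 'aa' (length 2) -> 1 match(es)
  Run at pos 4: 'a' (length 1) -> 0 match(es)
  Run at pos 7: 'aa' (length 2) -> 1 match(es)
  Run at pos 12: 'aaaa' (length 4) -> 2 match(es)
  Run at pos 17: 'a' (length 1) -> 0 match(es)
Matches found: ['aa', 'aa', 'aa', 'aa']
Total: 4

4


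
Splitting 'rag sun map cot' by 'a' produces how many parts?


Splitting by 'a' breaks the string at each occurrence of the separator.
Text: 'rag sun map cot'
Parts after split:
  Part 1: 'r'
  Part 2: 'g sun m'
  Part 3: 'p cot'
Total parts: 3

3


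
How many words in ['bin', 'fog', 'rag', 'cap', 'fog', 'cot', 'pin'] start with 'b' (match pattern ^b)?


Pattern ^b anchors to start of word. Check which words begin with 'b':
  'bin' -> MATCH (starts with 'b')
  'fog' -> no
  'rag' -> no
  'cap' -> no
  'fog' -> no
  'cot' -> no
  'pin' -> no
Matching words: ['bin']
Count: 1

1


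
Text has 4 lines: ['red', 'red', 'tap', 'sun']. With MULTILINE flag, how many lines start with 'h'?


With MULTILINE flag, ^ matches the start of each line.
Lines: ['red', 'red', 'tap', 'sun']
Checking which lines start with 'h':
  Line 1: 'red' -> no
  Line 2: 'red' -> no
  Line 3: 'tap' -> no
  Line 4: 'sun' -> no
Matching lines: []
Count: 0

0


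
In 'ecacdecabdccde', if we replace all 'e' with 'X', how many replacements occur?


re.sub('e', 'X', text) replaces every occurrence of 'e' with 'X'.
Text: 'ecacdecabdccde'
Scanning for 'e':
  pos 0: 'e' -> replacement #1
  pos 5: 'e' -> replacement #2
  pos 13: 'e' -> replacement #3
Total replacements: 3

3


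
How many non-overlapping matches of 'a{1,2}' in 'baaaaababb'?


Pattern 'a{1,2}' matches between 1 and 2 consecutive a's (greedy).
String: 'baaaaababb'
Finding runs of a's and applying greedy matching:
  Run at pos 1: 'aaaaa' (length 5)
  Run at pos 7: 'a' (length 1)
Matches: ['aa', 'aa', 'a', 'a']
Count: 4

4


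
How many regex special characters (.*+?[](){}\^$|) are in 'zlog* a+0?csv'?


Regex special characters are: . * + ? [ ] ( ) { } \ ^ $ |
Scanning 'zlog* a+0?csv':
  pos 4: '*' -> SPECIAL
  pos 7: '+' -> SPECIAL
  pos 9: '?' -> SPECIAL
Special chars found: ['*', '+', '?']
Total: 3

3


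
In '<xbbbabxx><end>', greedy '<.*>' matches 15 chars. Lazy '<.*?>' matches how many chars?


Greedy '<.*>' tries to match as MUCH as possible.
Lazy '<.*?>' tries to match as LITTLE as possible.

String: '<xbbbabxx><end>'
Greedy '<.*>' starts at first '<' and extends to the LAST '>': '<xbbbabxx><end>' (15 chars)
Lazy '<.*?>' starts at first '<' and stops at the FIRST '>': '<xbbbabxx>' (10 chars)

10


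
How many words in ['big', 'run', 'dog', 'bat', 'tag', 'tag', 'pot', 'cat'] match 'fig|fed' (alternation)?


Alternation 'fig|fed' matches either 'fig' or 'fed'.
Checking each word:
  'big' -> no
  'run' -> no
  'dog' -> no
  'bat' -> no
  'tag' -> no
  'tag' -> no
  'pot' -> no
  'cat' -> no
Matches: []
Count: 0

0


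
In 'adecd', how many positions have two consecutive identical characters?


Looking for consecutive identical characters in 'adecd':
  pos 0-1: 'a' vs 'd' -> different
  pos 1-2: 'd' vs 'e' -> different
  pos 2-3: 'e' vs 'c' -> different
  pos 3-4: 'c' vs 'd' -> different
Consecutive identical pairs: []
Count: 0

0


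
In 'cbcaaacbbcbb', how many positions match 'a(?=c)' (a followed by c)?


Lookahead 'a(?=c)' matches 'a' only when followed by 'c'.
String: 'cbcaaacbbcbb'
Checking each position where char is 'a':
  pos 3: 'a' -> no (next='a')
  pos 4: 'a' -> no (next='a')
  pos 5: 'a' -> MATCH (next='c')
Matching positions: [5]
Count: 1

1


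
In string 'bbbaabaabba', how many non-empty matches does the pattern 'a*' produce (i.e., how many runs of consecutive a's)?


Pattern 'a*' matches zero or more a's. We want non-empty runs of consecutive a's.
String: 'bbbaabaabba'
Walking through the string to find runs of a's:
  Run 1: positions 3-4 -> 'aa'
  Run 2: positions 6-7 -> 'aa'
  Run 3: positions 10-10 -> 'a'
Non-empty runs found: ['aa', 'aa', 'a']
Count: 3

3


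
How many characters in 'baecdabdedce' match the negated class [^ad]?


Negated class [^ad] matches any char NOT in {a, d}
Scanning 'baecdabdedce':
  pos 0: 'b' -> MATCH
  pos 1: 'a' -> no (excluded)
  pos 2: 'e' -> MATCH
  pos 3: 'c' -> MATCH
  pos 4: 'd' -> no (excluded)
  pos 5: 'a' -> no (excluded)
  pos 6: 'b' -> MATCH
  pos 7: 'd' -> no (excluded)
  pos 8: 'e' -> MATCH
  pos 9: 'd' -> no (excluded)
  pos 10: 'c' -> MATCH
  pos 11: 'e' -> MATCH
Total matches: 7

7


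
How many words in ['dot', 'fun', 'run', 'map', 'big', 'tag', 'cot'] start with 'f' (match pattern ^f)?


Pattern ^f anchors to start of word. Check which words begin with 'f':
  'dot' -> no
  'fun' -> MATCH (starts with 'f')
  'run' -> no
  'map' -> no
  'big' -> no
  'tag' -> no
  'cot' -> no
Matching words: ['fun']
Count: 1

1


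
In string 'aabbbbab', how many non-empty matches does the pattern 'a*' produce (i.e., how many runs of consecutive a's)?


Pattern 'a*' matches zero or more a's. We want non-empty runs of consecutive a's.
String: 'aabbbbab'
Walking through the string to find runs of a's:
  Run 1: positions 0-1 -> 'aa'
  Run 2: positions 6-6 -> 'a'
Non-empty runs found: ['aa', 'a']
Count: 2

2


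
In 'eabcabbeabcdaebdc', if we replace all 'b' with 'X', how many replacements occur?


re.sub('b', 'X', text) replaces every occurrence of 'b' with 'X'.
Text: 'eabcabbeabcdaebdc'
Scanning for 'b':
  pos 2: 'b' -> replacement #1
  pos 5: 'b' -> replacement #2
  pos 6: 'b' -> replacement #3
  pos 9: 'b' -> replacement #4
  pos 14: 'b' -> replacement #5
Total replacements: 5

5


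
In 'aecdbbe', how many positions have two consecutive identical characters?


Looking for consecutive identical characters in 'aecdbbe':
  pos 0-1: 'a' vs 'e' -> different
  pos 1-2: 'e' vs 'c' -> different
  pos 2-3: 'c' vs 'd' -> different
  pos 3-4: 'd' vs 'b' -> different
  pos 4-5: 'b' vs 'b' -> MATCH ('bb')
  pos 5-6: 'b' vs 'e' -> different
Consecutive identical pairs: ['bb']
Count: 1

1


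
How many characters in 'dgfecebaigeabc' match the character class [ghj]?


Character class [ghj] matches any of: {g, h, j}
Scanning string 'dgfecebaigeabc' character by character:
  pos 0: 'd' -> no
  pos 1: 'g' -> MATCH
  pos 2: 'f' -> no
  pos 3: 'e' -> no
  pos 4: 'c' -> no
  pos 5: 'e' -> no
  pos 6: 'b' -> no
  pos 7: 'a' -> no
  pos 8: 'i' -> no
  pos 9: 'g' -> MATCH
  pos 10: 'e' -> no
  pos 11: 'a' -> no
  pos 12: 'b' -> no
  pos 13: 'c' -> no
Total matches: 2

2


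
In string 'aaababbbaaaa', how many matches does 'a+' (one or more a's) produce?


Pattern 'a+' matches one or more consecutive a's.
String: 'aaababbbaaaa'
Scanning for runs of a:
  Match 1: 'aaa' (length 3)
  Match 2: 'a' (length 1)
  Match 3: 'aaaa' (length 4)
Total matches: 3

3


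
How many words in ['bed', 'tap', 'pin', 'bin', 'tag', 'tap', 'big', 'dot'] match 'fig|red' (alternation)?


Alternation 'fig|red' matches either 'fig' or 'red'.
Checking each word:
  'bed' -> no
  'tap' -> no
  'pin' -> no
  'bin' -> no
  'tag' -> no
  'tap' -> no
  'big' -> no
  'dot' -> no
Matches: []
Count: 0

0


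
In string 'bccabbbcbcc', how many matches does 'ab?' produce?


Pattern 'ab?' matches 'a' optionally followed by 'b'.
String: 'bccabbbcbcc'
Scanning left to right for 'a' then checking next char:
  Match 1: 'ab' (a followed by b)
Total matches: 1

1


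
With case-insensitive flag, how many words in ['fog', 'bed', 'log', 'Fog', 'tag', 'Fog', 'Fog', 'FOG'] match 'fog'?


Case-insensitive matching: compare each word's lowercase form to 'fog'.
  'fog' -> lower='fog' -> MATCH
  'bed' -> lower='bed' -> no
  'log' -> lower='log' -> no
  'Fog' -> lower='fog' -> MATCH
  'tag' -> lower='tag' -> no
  'Fog' -> lower='fog' -> MATCH
  'Fog' -> lower='fog' -> MATCH
  'FOG' -> lower='fog' -> MATCH
Matches: ['fog', 'Fog', 'Fog', 'Fog', 'FOG']
Count: 5

5


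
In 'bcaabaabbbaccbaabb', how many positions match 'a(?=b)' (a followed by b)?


Lookahead 'a(?=b)' matches 'a' only when followed by 'b'.
String: 'bcaabaabbbaccbaabb'
Checking each position where char is 'a':
  pos 2: 'a' -> no (next='a')
  pos 3: 'a' -> MATCH (next='b')
  pos 5: 'a' -> no (next='a')
  pos 6: 'a' -> MATCH (next='b')
  pos 10: 'a' -> no (next='c')
  pos 14: 'a' -> no (next='a')
  pos 15: 'a' -> MATCH (next='b')
Matching positions: [3, 6, 15]
Count: 3

3


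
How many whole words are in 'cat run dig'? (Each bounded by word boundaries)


Word boundaries (\b) mark the start/end of each word.
Text: 'cat run dig'
Splitting by whitespace:
  Word 1: 'cat'
  Word 2: 'run'
  Word 3: 'dig'
Total whole words: 3

3


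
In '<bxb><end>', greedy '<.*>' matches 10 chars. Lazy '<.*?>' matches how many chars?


Greedy '<.*>' tries to match as MUCH as possible.
Lazy '<.*?>' tries to match as LITTLE as possible.

String: '<bxb><end>'
Greedy '<.*>' starts at first '<' and extends to the LAST '>': '<bxb><end>' (10 chars)
Lazy '<.*?>' starts at first '<' and stops at the FIRST '>': '<bxb>' (5 chars)

5


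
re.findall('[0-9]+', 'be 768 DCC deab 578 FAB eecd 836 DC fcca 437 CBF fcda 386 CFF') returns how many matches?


Pattern '[0-9]+' finds one or more digits.
Text: 'be 768 DCC deab 578 FAB eecd 836 DC fcca 437 CBF fcda 386 CFF'
Scanning for matches:
  Match 1: '768'
  Match 2: '578'
  Match 3: '836'
  Match 4: '437'
  Match 5: '386'
Total matches: 5

5


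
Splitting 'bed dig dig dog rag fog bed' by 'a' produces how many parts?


Splitting by 'a' breaks the string at each occurrence of the separator.
Text: 'bed dig dig dog rag fog bed'
Parts after split:
  Part 1: 'bed dig dig dog r'
  Part 2: 'g fog bed'
Total parts: 2

2


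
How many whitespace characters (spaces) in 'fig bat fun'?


\s matches whitespace characters (spaces, tabs, etc.).
Text: 'fig bat fun'
This text has 3 words separated by spaces.
Number of spaces = number of words - 1 = 3 - 1 = 2

2


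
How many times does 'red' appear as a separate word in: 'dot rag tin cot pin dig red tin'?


Scanning each word for exact match 'red':
  Word 1: 'dot' -> no
  Word 2: 'rag' -> no
  Word 3: 'tin' -> no
  Word 4: 'cot' -> no
  Word 5: 'pin' -> no
  Word 6: 'dig' -> no
  Word 7: 'red' -> MATCH
  Word 8: 'tin' -> no
Total matches: 1

1


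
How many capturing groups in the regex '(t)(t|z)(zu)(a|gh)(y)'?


To count capturing groups, count each '(' that starts a group.
Pattern: '(t)(t|z)(zu)(a|gh)(y)'
Walking through the pattern:
  Position 0: '(' -> group #1
  Position 3: '(' -> group #2
  Position 8: '(' -> group #3
  Position 12: '(' -> group #4
  Position 18: '(' -> group #5
Total capturing groups: 5

5


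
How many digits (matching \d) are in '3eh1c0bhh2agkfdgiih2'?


\d matches any digit 0-9.
Scanning '3eh1c0bhh2agkfdgiih2':
  pos 0: '3' -> DIGIT
  pos 3: '1' -> DIGIT
  pos 5: '0' -> DIGIT
  pos 9: '2' -> DIGIT
  pos 19: '2' -> DIGIT
Digits found: ['3', '1', '0', '2', '2']
Total: 5

5


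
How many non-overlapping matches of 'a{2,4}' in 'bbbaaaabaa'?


Pattern 'a{2,4}' matches between 2 and 4 consecutive a's (greedy).
String: 'bbbaaaabaa'
Finding runs of a's and applying greedy matching:
  Run at pos 3: 'aaaa' (length 4)
  Run at pos 8: 'aa' (length 2)
Matches: ['aaaa', 'aa']
Count: 2

2


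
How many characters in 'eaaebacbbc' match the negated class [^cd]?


Negated class [^cd] matches any char NOT in {c, d}
Scanning 'eaaebacbbc':
  pos 0: 'e' -> MATCH
  pos 1: 'a' -> MATCH
  pos 2: 'a' -> MATCH
  pos 3: 'e' -> MATCH
  pos 4: 'b' -> MATCH
  pos 5: 'a' -> MATCH
  pos 6: 'c' -> no (excluded)
  pos 7: 'b' -> MATCH
  pos 8: 'b' -> MATCH
  pos 9: 'c' -> no (excluded)
Total matches: 8

8


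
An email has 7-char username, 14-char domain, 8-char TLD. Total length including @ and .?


An email address has format: username@domain.tld
Username length: 7
'@' character: 1
Domain length: 14
'.' character: 1
TLD length: 8
Total = 7 + 1 + 14 + 1 + 8 = 31

31


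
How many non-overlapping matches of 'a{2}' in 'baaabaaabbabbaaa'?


Pattern 'a{2}' matches exactly 2 consecutive a's (greedy, non-overlapping).
String: 'baaabaaabbabbaaa'
Scanning for runs of a's:
  Run at pos 1: 'aaa' (length 3) -> 1 match(es)
  Run at pos 5: 'aaa' (length 3) -> 1 match(es)
  Run at pos 10: 'a' (length 1) -> 0 match(es)
  Run at pos 13: 'aaa' (length 3) -> 1 match(es)
Matches found: ['aa', 'aa', 'aa']
Total: 3

3


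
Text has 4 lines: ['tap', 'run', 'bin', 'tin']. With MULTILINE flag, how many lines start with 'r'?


With MULTILINE flag, ^ matches the start of each line.
Lines: ['tap', 'run', 'bin', 'tin']
Checking which lines start with 'r':
  Line 1: 'tap' -> no
  Line 2: 'run' -> MATCH
  Line 3: 'bin' -> no
  Line 4: 'tin' -> no
Matching lines: ['run']
Count: 1

1


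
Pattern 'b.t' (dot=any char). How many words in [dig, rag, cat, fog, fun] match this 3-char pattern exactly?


Pattern 'b.t' means: starts with 'b', any single char, ends with 't'.
Checking each word (must be exactly 3 chars):
  'dig' (len=3): no
  'rag' (len=3): no
  'cat' (len=3): no
  'fog' (len=3): no
  'fun' (len=3): no
Matching words: []
Total: 0

0


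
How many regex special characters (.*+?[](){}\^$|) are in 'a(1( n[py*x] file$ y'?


Regex special characters are: . * + ? [ ] ( ) { } \ ^ $ |
Scanning 'a(1( n[py*x] file$ y':
  pos 1: '(' -> SPECIAL
  pos 3: '(' -> SPECIAL
  pos 6: '[' -> SPECIAL
  pos 9: '*' -> SPECIAL
  pos 11: ']' -> SPECIAL
  pos 17: '$' -> SPECIAL
Special chars found: ['(', '(', '[', '*', ']', '$']
Total: 6

6


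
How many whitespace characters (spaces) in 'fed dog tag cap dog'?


\s matches whitespace characters (spaces, tabs, etc.).
Text: 'fed dog tag cap dog'
This text has 5 words separated by spaces.
Number of spaces = number of words - 1 = 5 - 1 = 4

4


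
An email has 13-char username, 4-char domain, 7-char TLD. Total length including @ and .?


An email address has format: username@domain.tld
Username length: 13
'@' character: 1
Domain length: 4
'.' character: 1
TLD length: 7
Total = 13 + 1 + 4 + 1 + 7 = 26

26


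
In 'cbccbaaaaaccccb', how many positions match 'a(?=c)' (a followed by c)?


Lookahead 'a(?=c)' matches 'a' only when followed by 'c'.
String: 'cbccbaaaaaccccb'
Checking each position where char is 'a':
  pos 5: 'a' -> no (next='a')
  pos 6: 'a' -> no (next='a')
  pos 7: 'a' -> no (next='a')
  pos 8: 'a' -> no (next='a')
  pos 9: 'a' -> MATCH (next='c')
Matching positions: [9]
Count: 1

1


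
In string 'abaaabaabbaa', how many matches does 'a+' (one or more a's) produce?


Pattern 'a+' matches one or more consecutive a's.
String: 'abaaabaabbaa'
Scanning for runs of a:
  Match 1: 'a' (length 1)
  Match 2: 'aaa' (length 3)
  Match 3: 'aa' (length 2)
  Match 4: 'aa' (length 2)
Total matches: 4

4


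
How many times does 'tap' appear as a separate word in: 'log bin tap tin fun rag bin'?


Scanning each word for exact match 'tap':
  Word 1: 'log' -> no
  Word 2: 'bin' -> no
  Word 3: 'tap' -> MATCH
  Word 4: 'tin' -> no
  Word 5: 'fun' -> no
  Word 6: 'rag' -> no
  Word 7: 'bin' -> no
Total matches: 1

1


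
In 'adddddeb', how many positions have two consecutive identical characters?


Looking for consecutive identical characters in 'adddddeb':
  pos 0-1: 'a' vs 'd' -> different
  pos 1-2: 'd' vs 'd' -> MATCH ('dd')
  pos 2-3: 'd' vs 'd' -> MATCH ('dd')
  pos 3-4: 'd' vs 'd' -> MATCH ('dd')
  pos 4-5: 'd' vs 'd' -> MATCH ('dd')
  pos 5-6: 'd' vs 'e' -> different
  pos 6-7: 'e' vs 'b' -> different
Consecutive identical pairs: ['dd', 'dd', 'dd', 'dd']
Count: 4

4


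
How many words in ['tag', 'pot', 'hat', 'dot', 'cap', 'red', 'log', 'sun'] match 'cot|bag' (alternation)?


Alternation 'cot|bag' matches either 'cot' or 'bag'.
Checking each word:
  'tag' -> no
  'pot' -> no
  'hat' -> no
  'dot' -> no
  'cap' -> no
  'red' -> no
  'log' -> no
  'sun' -> no
Matches: []
Count: 0

0


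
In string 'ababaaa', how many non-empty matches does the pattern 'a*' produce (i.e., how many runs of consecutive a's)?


Pattern 'a*' matches zero or more a's. We want non-empty runs of consecutive a's.
String: 'ababaaa'
Walking through the string to find runs of a's:
  Run 1: positions 0-0 -> 'a'
  Run 2: positions 2-2 -> 'a'
  Run 3: positions 4-6 -> 'aaa'
Non-empty runs found: ['a', 'a', 'aaa']
Count: 3

3


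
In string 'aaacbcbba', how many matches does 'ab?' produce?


Pattern 'ab?' matches 'a' optionally followed by 'b'.
String: 'aaacbcbba'
Scanning left to right for 'a' then checking next char:
  Match 1: 'a' (a not followed by b)
  Match 2: 'a' (a not followed by b)
  Match 3: 'a' (a not followed by b)
  Match 4: 'a' (a not followed by b)
Total matches: 4

4


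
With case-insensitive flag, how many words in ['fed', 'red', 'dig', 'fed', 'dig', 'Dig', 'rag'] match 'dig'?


Case-insensitive matching: compare each word's lowercase form to 'dig'.
  'fed' -> lower='fed' -> no
  'red' -> lower='red' -> no
  'dig' -> lower='dig' -> MATCH
  'fed' -> lower='fed' -> no
  'dig' -> lower='dig' -> MATCH
  'Dig' -> lower='dig' -> MATCH
  'rag' -> lower='rag' -> no
Matches: ['dig', 'dig', 'Dig']
Count: 3

3


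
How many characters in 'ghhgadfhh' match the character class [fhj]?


Character class [fhj] matches any of: {f, h, j}
Scanning string 'ghhgadfhh' character by character:
  pos 0: 'g' -> no
  pos 1: 'h' -> MATCH
  pos 2: 'h' -> MATCH
  pos 3: 'g' -> no
  pos 4: 'a' -> no
  pos 5: 'd' -> no
  pos 6: 'f' -> MATCH
  pos 7: 'h' -> MATCH
  pos 8: 'h' -> MATCH
Total matches: 5

5


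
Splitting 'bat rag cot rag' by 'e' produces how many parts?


Splitting by 'e' breaks the string at each occurrence of the separator.
Text: 'bat rag cot rag'
Parts after split:
  Part 1: 'bat rag cot rag'
Total parts: 1

1


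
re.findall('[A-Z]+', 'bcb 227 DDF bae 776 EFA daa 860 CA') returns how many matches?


Pattern '[A-Z]+' finds one or more uppercase letters.
Text: 'bcb 227 DDF bae 776 EFA daa 860 CA'
Scanning for matches:
  Match 1: 'DDF'
  Match 2: 'EFA'
  Match 3: 'CA'
Total matches: 3

3


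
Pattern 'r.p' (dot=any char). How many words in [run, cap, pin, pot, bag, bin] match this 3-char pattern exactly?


Pattern 'r.p' means: starts with 'r', any single char, ends with 'p'.
Checking each word (must be exactly 3 chars):
  'run' (len=3): no
  'cap' (len=3): no
  'pin' (len=3): no
  'pot' (len=3): no
  'bag' (len=3): no
  'bin' (len=3): no
Matching words: []
Total: 0

0


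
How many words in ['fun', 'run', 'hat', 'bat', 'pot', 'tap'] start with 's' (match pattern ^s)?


Pattern ^s anchors to start of word. Check which words begin with 's':
  'fun' -> no
  'run' -> no
  'hat' -> no
  'bat' -> no
  'pot' -> no
  'tap' -> no
Matching words: []
Count: 0

0


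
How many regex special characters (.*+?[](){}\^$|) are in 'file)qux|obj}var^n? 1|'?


Regex special characters are: . * + ? [ ] ( ) { } \ ^ $ |
Scanning 'file)qux|obj}var^n? 1|':
  pos 4: ')' -> SPECIAL
  pos 8: '|' -> SPECIAL
  pos 12: '}' -> SPECIAL
  pos 16: '^' -> SPECIAL
  pos 18: '?' -> SPECIAL
  pos 21: '|' -> SPECIAL
Special chars found: [')', '|', '}', '^', '?', '|']
Total: 6

6


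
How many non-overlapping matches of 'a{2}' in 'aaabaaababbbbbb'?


Pattern 'a{2}' matches exactly 2 consecutive a's (greedy, non-overlapping).
String: 'aaabaaababbbbbb'
Scanning for runs of a's:
  Run at pos 0: 'aaa' (length 3) -> 1 match(es)
  Run at pos 4: 'aaa' (length 3) -> 1 match(es)
  Run at pos 8: 'a' (length 1) -> 0 match(es)
Matches found: ['aa', 'aa']
Total: 2

2


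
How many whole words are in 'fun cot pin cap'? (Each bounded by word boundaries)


Word boundaries (\b) mark the start/end of each word.
Text: 'fun cot pin cap'
Splitting by whitespace:
  Word 1: 'fun'
  Word 2: 'cot'
  Word 3: 'pin'
  Word 4: 'cap'
Total whole words: 4

4


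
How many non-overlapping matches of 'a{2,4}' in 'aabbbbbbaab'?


Pattern 'a{2,4}' matches between 2 and 4 consecutive a's (greedy).
String: 'aabbbbbbaab'
Finding runs of a's and applying greedy matching:
  Run at pos 0: 'aa' (length 2)
  Run at pos 8: 'aa' (length 2)
Matches: ['aa', 'aa']
Count: 2

2


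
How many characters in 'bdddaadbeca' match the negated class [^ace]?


Negated class [^ace] matches any char NOT in {a, c, e}
Scanning 'bdddaadbeca':
  pos 0: 'b' -> MATCH
  pos 1: 'd' -> MATCH
  pos 2: 'd' -> MATCH
  pos 3: 'd' -> MATCH
  pos 4: 'a' -> no (excluded)
  pos 5: 'a' -> no (excluded)
  pos 6: 'd' -> MATCH
  pos 7: 'b' -> MATCH
  pos 8: 'e' -> no (excluded)
  pos 9: 'c' -> no (excluded)
  pos 10: 'a' -> no (excluded)
Total matches: 6

6


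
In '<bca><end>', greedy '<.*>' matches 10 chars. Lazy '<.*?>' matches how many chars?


Greedy '<.*>' tries to match as MUCH as possible.
Lazy '<.*?>' tries to match as LITTLE as possible.

String: '<bca><end>'
Greedy '<.*>' starts at first '<' and extends to the LAST '>': '<bca><end>' (10 chars)
Lazy '<.*?>' starts at first '<' and stops at the FIRST '>': '<bca>' (5 chars)

5


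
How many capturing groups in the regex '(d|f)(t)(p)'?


To count capturing groups, count each '(' that starts a group.
Pattern: '(d|f)(t)(p)'
Walking through the pattern:
  Position 0: '(' -> group #1
  Position 5: '(' -> group #2
  Position 8: '(' -> group #3
Total capturing groups: 3

3


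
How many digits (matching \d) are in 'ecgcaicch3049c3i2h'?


\d matches any digit 0-9.
Scanning 'ecgcaicch3049c3i2h':
  pos 9: '3' -> DIGIT
  pos 10: '0' -> DIGIT
  pos 11: '4' -> DIGIT
  pos 12: '9' -> DIGIT
  pos 14: '3' -> DIGIT
  pos 16: '2' -> DIGIT
Digits found: ['3', '0', '4', '9', '3', '2']
Total: 6

6


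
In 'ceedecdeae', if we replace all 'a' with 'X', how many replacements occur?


re.sub('a', 'X', text) replaces every occurrence of 'a' with 'X'.
Text: 'ceedecdeae'
Scanning for 'a':
  pos 8: 'a' -> replacement #1
Total replacements: 1

1


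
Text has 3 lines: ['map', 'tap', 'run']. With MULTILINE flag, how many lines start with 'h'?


With MULTILINE flag, ^ matches the start of each line.
Lines: ['map', 'tap', 'run']
Checking which lines start with 'h':
  Line 1: 'map' -> no
  Line 2: 'tap' -> no
  Line 3: 'run' -> no
Matching lines: []
Count: 0

0


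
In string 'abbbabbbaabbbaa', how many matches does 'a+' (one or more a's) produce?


Pattern 'a+' matches one or more consecutive a's.
String: 'abbbabbbaabbbaa'
Scanning for runs of a:
  Match 1: 'a' (length 1)
  Match 2: 'a' (length 1)
  Match 3: 'aa' (length 2)
  Match 4: 'aa' (length 2)
Total matches: 4

4


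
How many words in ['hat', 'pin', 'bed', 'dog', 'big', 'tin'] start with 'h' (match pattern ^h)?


Pattern ^h anchors to start of word. Check which words begin with 'h':
  'hat' -> MATCH (starts with 'h')
  'pin' -> no
  'bed' -> no
  'dog' -> no
  'big' -> no
  'tin' -> no
Matching words: ['hat']
Count: 1

1


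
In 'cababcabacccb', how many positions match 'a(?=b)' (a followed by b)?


Lookahead 'a(?=b)' matches 'a' only when followed by 'b'.
String: 'cababcabacccb'
Checking each position where char is 'a':
  pos 1: 'a' -> MATCH (next='b')
  pos 3: 'a' -> MATCH (next='b')
  pos 6: 'a' -> MATCH (next='b')
  pos 8: 'a' -> no (next='c')
Matching positions: [1, 3, 6]
Count: 3

3


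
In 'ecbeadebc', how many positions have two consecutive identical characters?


Looking for consecutive identical characters in 'ecbeadebc':
  pos 0-1: 'e' vs 'c' -> different
  pos 1-2: 'c' vs 'b' -> different
  pos 2-3: 'b' vs 'e' -> different
  pos 3-4: 'e' vs 'a' -> different
  pos 4-5: 'a' vs 'd' -> different
  pos 5-6: 'd' vs 'e' -> different
  pos 6-7: 'e' vs 'b' -> different
  pos 7-8: 'b' vs 'c' -> different
Consecutive identical pairs: []
Count: 0

0


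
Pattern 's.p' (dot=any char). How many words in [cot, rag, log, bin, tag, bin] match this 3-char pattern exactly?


Pattern 's.p' means: starts with 's', any single char, ends with 'p'.
Checking each word (must be exactly 3 chars):
  'cot' (len=3): no
  'rag' (len=3): no
  'log' (len=3): no
  'bin' (len=3): no
  'tag' (len=3): no
  'bin' (len=3): no
Matching words: []
Total: 0

0


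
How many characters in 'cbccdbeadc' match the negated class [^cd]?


Negated class [^cd] matches any char NOT in {c, d}
Scanning 'cbccdbeadc':
  pos 0: 'c' -> no (excluded)
  pos 1: 'b' -> MATCH
  pos 2: 'c' -> no (excluded)
  pos 3: 'c' -> no (excluded)
  pos 4: 'd' -> no (excluded)
  pos 5: 'b' -> MATCH
  pos 6: 'e' -> MATCH
  pos 7: 'a' -> MATCH
  pos 8: 'd' -> no (excluded)
  pos 9: 'c' -> no (excluded)
Total matches: 4

4


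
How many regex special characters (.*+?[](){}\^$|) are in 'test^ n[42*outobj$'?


Regex special characters are: . * + ? [ ] ( ) { } \ ^ $ |
Scanning 'test^ n[42*outobj$':
  pos 4: '^' -> SPECIAL
  pos 7: '[' -> SPECIAL
  pos 10: '*' -> SPECIAL
  pos 17: '$' -> SPECIAL
Special chars found: ['^', '[', '*', '$']
Total: 4

4


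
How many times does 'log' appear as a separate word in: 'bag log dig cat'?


Scanning each word for exact match 'log':
  Word 1: 'bag' -> no
  Word 2: 'log' -> MATCH
  Word 3: 'dig' -> no
  Word 4: 'cat' -> no
Total matches: 1

1


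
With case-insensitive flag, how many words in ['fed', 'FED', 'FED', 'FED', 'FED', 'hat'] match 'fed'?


Case-insensitive matching: compare each word's lowercase form to 'fed'.
  'fed' -> lower='fed' -> MATCH
  'FED' -> lower='fed' -> MATCH
  'FED' -> lower='fed' -> MATCH
  'FED' -> lower='fed' -> MATCH
  'FED' -> lower='fed' -> MATCH
  'hat' -> lower='hat' -> no
Matches: ['fed', 'FED', 'FED', 'FED', 'FED']
Count: 5

5


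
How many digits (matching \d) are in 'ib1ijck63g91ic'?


\d matches any digit 0-9.
Scanning 'ib1ijck63g91ic':
  pos 2: '1' -> DIGIT
  pos 7: '6' -> DIGIT
  pos 8: '3' -> DIGIT
  pos 10: '9' -> DIGIT
  pos 11: '1' -> DIGIT
Digits found: ['1', '6', '3', '9', '1']
Total: 5

5


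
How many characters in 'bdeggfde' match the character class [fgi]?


Character class [fgi] matches any of: {f, g, i}
Scanning string 'bdeggfde' character by character:
  pos 0: 'b' -> no
  pos 1: 'd' -> no
  pos 2: 'e' -> no
  pos 3: 'g' -> MATCH
  pos 4: 'g' -> MATCH
  pos 5: 'f' -> MATCH
  pos 6: 'd' -> no
  pos 7: 'e' -> no
Total matches: 3

3


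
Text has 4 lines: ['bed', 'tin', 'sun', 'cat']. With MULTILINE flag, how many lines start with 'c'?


With MULTILINE flag, ^ matches the start of each line.
Lines: ['bed', 'tin', 'sun', 'cat']
Checking which lines start with 'c':
  Line 1: 'bed' -> no
  Line 2: 'tin' -> no
  Line 3: 'sun' -> no
  Line 4: 'cat' -> MATCH
Matching lines: ['cat']
Count: 1

1
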